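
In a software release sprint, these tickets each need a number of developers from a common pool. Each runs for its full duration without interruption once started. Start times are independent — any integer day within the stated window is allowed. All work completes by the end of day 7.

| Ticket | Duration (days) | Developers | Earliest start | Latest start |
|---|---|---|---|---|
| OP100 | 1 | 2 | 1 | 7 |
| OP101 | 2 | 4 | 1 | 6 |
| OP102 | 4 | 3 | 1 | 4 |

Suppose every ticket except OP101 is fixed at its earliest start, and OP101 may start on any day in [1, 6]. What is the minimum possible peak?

OP101@1: d1:9  d2:7  d3:3  d4:3  d5:0  d6:0  d7:0 → peak 9
OP101@2: d1:5  d2:7  d3:7  d4:3  d5:0  d6:0  d7:0 → peak 7
OP101@3: d1:5  d2:3  d3:7  d4:7  d5:0  d6:0  d7:0 → peak 7
OP101@4: d1:5  d2:3  d3:3  d4:7  d5:4  d6:0  d7:0 → peak 7
OP101@5: d1:5  d2:3  d3:3  d4:3  d5:4  d6:4  d7:0 → peak 5
OP101@6: d1:5  d2:3  d3:3  d4:3  d5:0  d6:4  d7:4 → peak 5
Best is OP101@5, peak 5.

5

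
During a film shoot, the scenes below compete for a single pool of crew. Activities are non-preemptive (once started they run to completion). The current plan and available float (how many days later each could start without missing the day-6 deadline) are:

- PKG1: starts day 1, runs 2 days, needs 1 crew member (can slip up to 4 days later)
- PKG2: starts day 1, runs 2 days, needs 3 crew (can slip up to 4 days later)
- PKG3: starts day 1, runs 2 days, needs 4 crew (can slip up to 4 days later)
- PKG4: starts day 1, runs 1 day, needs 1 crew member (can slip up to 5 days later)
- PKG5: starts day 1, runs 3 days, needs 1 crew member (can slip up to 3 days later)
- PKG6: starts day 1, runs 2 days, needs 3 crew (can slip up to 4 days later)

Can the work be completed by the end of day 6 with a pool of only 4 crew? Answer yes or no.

Total crew member-days = 26; over 6 days the average is 26/6 > 4, so some day must exceed 4.

no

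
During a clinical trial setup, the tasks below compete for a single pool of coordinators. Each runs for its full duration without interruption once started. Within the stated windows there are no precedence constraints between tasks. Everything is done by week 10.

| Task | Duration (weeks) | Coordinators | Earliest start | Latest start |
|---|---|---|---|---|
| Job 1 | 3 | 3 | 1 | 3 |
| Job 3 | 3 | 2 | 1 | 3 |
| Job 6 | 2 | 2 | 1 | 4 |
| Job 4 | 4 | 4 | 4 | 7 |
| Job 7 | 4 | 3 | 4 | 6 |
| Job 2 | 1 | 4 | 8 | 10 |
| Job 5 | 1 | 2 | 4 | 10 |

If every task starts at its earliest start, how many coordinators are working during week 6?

7

At early start, week 6 has: Job 4, Job 7.
Demand: 4 + 3 = 7.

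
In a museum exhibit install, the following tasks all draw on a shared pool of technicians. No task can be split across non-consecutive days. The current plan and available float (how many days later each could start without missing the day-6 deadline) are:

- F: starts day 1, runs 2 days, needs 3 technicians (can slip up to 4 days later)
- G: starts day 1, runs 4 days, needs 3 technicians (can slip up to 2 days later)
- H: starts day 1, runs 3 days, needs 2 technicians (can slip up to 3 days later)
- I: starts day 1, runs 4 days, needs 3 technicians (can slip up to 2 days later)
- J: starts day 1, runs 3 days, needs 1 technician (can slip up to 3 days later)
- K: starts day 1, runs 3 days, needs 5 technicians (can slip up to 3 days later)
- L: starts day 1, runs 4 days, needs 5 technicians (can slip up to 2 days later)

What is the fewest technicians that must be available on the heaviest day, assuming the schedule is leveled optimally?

16

Early-start (F@1, G@1, H@1, I@1, J@1, K@1, L@1) gives peak 22: d1:22  d2:22  d3:19  d4:11  d5:0  d6:0.
Shift K→4, L→3.
Schedule F@1, G@1, H@1, I@1, J@1, K@4, L@3: d1:12  d2:12  d3:14  d4:16  d5:10  d6:10 — peak 16.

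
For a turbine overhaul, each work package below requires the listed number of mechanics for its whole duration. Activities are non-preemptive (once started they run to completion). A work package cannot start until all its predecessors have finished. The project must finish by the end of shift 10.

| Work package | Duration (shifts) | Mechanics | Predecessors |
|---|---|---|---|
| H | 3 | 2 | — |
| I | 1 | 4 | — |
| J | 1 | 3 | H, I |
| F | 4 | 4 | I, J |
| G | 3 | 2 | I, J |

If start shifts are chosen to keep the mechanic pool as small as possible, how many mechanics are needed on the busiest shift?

Schedule H@1, I@1, J@4, F@5, G@5: s1:6  s2:2  s3:2  s4:3  s5:6  s6:6  s7:6  s8:4  s9:0  s10:0 — peak 6.

6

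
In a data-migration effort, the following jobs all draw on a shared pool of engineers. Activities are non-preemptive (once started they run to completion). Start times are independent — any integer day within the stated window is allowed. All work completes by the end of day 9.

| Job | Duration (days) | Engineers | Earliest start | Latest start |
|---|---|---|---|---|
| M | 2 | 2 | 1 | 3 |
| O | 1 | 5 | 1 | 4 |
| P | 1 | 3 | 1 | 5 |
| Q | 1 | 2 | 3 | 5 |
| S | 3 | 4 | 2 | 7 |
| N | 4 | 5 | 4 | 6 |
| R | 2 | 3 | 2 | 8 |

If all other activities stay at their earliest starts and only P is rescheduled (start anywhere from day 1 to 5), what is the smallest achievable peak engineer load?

P@1: d1:10  d2:9  d3:9  d4:9  d5:5  d6:5  d7:5  d8:0  d9:0 → peak 10
P@2: d1:7  d2:12  d3:9  d4:9  d5:5  d6:5  d7:5  d8:0  d9:0 → peak 12
P@3: d1:7  d2:9  d3:12  d4:9  d5:5  d6:5  d7:5  d8:0  d9:0 → peak 12
P@4: d1:7  d2:9  d3:9  d4:12  d5:5  d6:5  d7:5  d8:0  d9:0 → peak 12
P@5: d1:7  d2:9  d3:9  d4:9  d5:8  d6:5  d7:5  d8:0  d9:0 → peak 9
Best is P@5, peak 9.

9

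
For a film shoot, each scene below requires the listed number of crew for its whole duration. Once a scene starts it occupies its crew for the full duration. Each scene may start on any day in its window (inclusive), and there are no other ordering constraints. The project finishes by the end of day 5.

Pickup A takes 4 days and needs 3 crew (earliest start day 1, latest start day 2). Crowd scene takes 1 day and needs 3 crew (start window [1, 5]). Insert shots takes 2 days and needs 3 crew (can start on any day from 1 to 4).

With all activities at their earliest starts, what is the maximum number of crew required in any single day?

9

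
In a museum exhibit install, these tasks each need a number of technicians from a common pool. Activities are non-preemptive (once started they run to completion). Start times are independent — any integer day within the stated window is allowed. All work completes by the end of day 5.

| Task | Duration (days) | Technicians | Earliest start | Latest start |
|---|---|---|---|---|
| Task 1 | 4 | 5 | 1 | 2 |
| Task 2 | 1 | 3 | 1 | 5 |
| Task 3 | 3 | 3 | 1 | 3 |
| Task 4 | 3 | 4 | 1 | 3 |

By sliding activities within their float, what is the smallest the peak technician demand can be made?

12

Early-start (Task 1@1, Task 2@1, Task 3@1, Task 4@1) gives peak 15: d1:15  d2:12  d3:12  d4:5  d5:0.
Shift Task 4→2.
Schedule Task 1@1, Task 2@1, Task 3@1, Task 4@2: d1:11  d2:12  d3:12  d4:9  d5:0 — peak 12.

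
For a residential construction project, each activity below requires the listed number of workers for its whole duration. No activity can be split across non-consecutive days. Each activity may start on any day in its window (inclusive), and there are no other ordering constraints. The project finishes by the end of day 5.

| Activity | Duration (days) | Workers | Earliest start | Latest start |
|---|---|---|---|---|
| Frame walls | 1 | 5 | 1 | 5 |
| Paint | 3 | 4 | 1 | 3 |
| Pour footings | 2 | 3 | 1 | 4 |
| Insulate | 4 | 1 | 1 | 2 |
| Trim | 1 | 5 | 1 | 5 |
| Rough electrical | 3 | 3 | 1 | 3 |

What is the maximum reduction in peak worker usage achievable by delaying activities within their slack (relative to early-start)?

Early-start peak: d1:21  d2:11  d3:8  d4:1  d5:0 ⇒ 21.
Leveled (Frame walls@1, Paint@1, Pour footings@4, Insulate@2, Trim@5, Rough electrical@2): d1:9  d2:8  d3:8  d4:7  d5:9 ⇒ 9.
Reduction 21 − 9 = 12.

12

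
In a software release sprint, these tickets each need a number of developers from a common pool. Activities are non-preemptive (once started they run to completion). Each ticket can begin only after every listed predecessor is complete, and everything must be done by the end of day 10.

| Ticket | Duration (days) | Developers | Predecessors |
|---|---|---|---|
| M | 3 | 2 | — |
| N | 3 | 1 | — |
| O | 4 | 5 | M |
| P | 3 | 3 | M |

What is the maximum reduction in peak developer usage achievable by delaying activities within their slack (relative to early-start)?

3

Early-start peak: d1:3  d2:3  d3:3  d4:8  d5:8  d6:8  d7:5  d8:0  d9:0  d10:0 ⇒ 8.
Leveled (M@1, N@1, O@4, P@8): d1:3  d2:3  d3:3  d4:5  d5:5  d6:5  d7:5  d8:3  d9:3  d10:3 ⇒ 5.
Reduction 8 − 5 = 3.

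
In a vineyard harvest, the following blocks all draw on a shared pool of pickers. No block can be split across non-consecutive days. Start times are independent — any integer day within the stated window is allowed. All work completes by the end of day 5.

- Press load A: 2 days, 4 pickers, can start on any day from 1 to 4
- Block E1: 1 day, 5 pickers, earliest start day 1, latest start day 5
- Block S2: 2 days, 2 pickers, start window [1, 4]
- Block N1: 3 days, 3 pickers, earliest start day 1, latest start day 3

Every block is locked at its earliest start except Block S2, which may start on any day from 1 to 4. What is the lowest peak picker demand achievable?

12

Block S2@1: d1:14  d2:9  d3:3  d4:0  d5:0 → peak 14
Block S2@2: d1:12  d2:9  d3:5  d4:0  d5:0 → peak 12
Block S2@3: d1:12  d2:7  d3:5  d4:2  d5:0 → peak 12
Block S2@4: d1:12  d2:7  d3:3  d4:2  d5:2 → peak 12
Best is Block S2@2, peak 12.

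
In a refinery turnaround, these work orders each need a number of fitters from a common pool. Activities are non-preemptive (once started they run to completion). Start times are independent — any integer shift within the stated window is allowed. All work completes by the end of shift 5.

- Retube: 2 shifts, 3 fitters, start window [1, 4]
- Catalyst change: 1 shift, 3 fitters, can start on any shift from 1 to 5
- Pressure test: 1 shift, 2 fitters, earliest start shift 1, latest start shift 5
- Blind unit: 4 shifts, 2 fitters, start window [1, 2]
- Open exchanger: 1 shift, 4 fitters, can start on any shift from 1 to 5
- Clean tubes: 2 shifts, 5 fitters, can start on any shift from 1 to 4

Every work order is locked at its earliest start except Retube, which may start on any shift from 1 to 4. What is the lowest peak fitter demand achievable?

16

Retube@1: s1:19  s2:10  s3:2  s4:2  s5:0 → peak 19
Retube@2: s1:16  s2:10  s3:5  s4:2  s5:0 → peak 16
Retube@3: s1:16  s2:7  s3:5  s4:5  s5:0 → peak 16
Retube@4: s1:16  s2:7  s3:2  s4:5  s5:3 → peak 16
Best is Retube@2, peak 16.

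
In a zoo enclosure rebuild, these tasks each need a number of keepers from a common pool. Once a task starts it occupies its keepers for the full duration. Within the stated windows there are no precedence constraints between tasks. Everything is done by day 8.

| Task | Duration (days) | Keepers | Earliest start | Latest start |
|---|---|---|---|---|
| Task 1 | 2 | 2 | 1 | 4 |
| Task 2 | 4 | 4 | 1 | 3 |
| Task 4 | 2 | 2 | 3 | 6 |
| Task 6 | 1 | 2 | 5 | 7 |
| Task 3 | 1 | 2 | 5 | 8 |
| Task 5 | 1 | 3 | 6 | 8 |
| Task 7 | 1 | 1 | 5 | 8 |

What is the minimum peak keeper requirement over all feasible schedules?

6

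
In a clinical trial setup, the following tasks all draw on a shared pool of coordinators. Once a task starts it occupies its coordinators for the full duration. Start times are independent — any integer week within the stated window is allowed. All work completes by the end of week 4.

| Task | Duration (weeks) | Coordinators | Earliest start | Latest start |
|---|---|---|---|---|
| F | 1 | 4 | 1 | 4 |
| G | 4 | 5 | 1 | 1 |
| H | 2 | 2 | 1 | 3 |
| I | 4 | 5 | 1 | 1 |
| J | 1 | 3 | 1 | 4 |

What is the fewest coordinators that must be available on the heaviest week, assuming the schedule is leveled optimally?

14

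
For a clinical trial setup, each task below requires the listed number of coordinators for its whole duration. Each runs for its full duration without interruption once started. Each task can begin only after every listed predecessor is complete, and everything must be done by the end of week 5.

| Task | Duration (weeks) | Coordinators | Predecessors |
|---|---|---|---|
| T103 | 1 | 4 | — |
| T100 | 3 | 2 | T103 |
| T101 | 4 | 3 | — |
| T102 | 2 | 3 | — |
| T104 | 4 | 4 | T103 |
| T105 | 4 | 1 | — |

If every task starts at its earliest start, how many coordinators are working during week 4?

10

At early start, week 4 has: T100, T101, T104, T105.
Demand: 2 + 3 + 4 + 1 = 10.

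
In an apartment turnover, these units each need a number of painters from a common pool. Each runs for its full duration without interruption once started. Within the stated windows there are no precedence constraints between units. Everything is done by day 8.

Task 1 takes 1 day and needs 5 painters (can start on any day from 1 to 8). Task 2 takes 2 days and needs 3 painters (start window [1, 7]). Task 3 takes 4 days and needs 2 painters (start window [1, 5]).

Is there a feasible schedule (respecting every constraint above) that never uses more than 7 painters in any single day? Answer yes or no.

Schedule Task 1@1, Task 2@2, Task 3@2: d1:5  d2:5  d3:5  d4:2  d5:2  d6:0  d7:0  d8:0 — peak 5 ≤ 7.

yes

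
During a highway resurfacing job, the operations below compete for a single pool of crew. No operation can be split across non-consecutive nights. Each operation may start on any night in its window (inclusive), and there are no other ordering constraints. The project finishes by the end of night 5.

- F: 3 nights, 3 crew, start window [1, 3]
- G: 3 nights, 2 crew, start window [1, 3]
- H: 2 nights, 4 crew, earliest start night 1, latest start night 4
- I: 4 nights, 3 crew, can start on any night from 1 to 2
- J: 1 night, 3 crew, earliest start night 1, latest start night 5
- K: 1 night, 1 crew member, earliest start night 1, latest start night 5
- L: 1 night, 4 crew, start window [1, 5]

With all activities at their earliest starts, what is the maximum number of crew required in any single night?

20

Early-start schedule: F@1, G@1, H@1, I@1, J@1, K@1, L@1.
Load per night: night 1: 20, night 2: 12, night 3: 8, night 4: 3, night 5: 0.
Peak is 20.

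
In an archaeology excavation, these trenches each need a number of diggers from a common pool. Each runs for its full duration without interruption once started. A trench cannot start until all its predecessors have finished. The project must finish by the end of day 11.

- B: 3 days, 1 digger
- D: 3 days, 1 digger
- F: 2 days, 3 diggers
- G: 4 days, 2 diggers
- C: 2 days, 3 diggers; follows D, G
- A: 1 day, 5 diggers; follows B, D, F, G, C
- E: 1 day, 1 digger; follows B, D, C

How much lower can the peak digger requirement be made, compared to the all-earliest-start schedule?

2

Early-start peak: d1:7  d2:7  d3:4  d4:2  d5:3  d6:3  d7:6  d8:0  d9:0  d10:0  d11:0 ⇒ 7.
Leveled (B@1, D@1, F@1, G@3, C@7, A@9, E@10): d1:5  d2:5  d3:4  d4:2  d5:2  d6:2  d7:3  d8:3  d9:5  d10:1  d11:0 ⇒ 5.
Reduction 7 − 5 = 2.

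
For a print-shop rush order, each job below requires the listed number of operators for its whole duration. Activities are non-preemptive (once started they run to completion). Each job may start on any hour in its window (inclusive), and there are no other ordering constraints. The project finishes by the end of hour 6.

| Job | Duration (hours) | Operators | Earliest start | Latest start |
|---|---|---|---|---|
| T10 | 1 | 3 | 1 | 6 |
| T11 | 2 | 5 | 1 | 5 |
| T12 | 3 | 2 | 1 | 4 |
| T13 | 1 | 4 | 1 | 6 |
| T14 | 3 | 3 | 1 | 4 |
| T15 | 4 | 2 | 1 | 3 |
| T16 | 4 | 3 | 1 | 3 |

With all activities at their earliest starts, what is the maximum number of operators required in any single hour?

Early-start schedule: T10@1, T11@1, T12@1, T13@1, T14@1, T15@1, T16@1.
Load per hour: hour 1: 22, hour 2: 15, hour 3: 10, hour 4: 5, hour 5: 0, hour 6: 0.
Peak is 22.

22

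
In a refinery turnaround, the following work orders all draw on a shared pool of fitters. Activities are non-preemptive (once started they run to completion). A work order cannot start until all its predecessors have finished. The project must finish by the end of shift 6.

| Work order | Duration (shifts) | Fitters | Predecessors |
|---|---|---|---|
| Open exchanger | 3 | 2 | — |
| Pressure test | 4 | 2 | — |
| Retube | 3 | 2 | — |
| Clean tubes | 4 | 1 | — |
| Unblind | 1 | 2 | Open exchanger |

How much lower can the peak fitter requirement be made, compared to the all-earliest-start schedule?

Early-start peak: s1:7  s2:7  s3:7  s4:5  s5:0  s6:0 ⇒ 7.
Leveled (Open exchanger@1, Pressure test@1, Retube@4, Clean tubes@1, Unblind@5): s1:5  s2:5  s3:5  s4:5  s5:4  s6:2 ⇒ 5.
Reduction 7 − 5 = 2.

2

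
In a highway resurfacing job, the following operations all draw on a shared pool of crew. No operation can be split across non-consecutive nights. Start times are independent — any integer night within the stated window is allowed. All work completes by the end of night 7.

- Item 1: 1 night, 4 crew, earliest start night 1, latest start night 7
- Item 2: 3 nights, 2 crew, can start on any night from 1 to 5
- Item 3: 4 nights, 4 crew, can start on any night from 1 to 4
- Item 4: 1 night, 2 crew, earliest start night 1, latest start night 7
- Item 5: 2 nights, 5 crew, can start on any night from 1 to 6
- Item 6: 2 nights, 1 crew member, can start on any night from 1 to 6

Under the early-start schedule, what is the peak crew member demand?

Early-start schedule: Item 1@1, Item 2@1, Item 3@1, Item 4@1, Item 5@1, Item 6@1.
Load per night: night 1: 18, night 2: 12, night 3: 6, night 4: 4, night 5: 0, night 6: 0, night 7: 0.
Peak is 18.

18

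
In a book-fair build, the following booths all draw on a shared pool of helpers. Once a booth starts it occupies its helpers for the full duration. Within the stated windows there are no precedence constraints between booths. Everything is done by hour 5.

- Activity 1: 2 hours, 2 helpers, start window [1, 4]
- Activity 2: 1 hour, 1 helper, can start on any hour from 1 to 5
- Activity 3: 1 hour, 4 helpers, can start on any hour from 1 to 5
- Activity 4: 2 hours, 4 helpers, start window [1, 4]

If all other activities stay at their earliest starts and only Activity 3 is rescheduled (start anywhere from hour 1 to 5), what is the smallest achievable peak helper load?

7

Activity 3@1: h1:11  h2:6  h3:0  h4:0  h5:0 → peak 11
Activity 3@2: h1:7  h2:10  h3:0  h4:0  h5:0 → peak 10
Activity 3@3: h1:7  h2:6  h3:4  h4:0  h5:0 → peak 7
Activity 3@4: h1:7  h2:6  h3:0  h4:4  h5:0 → peak 7
Activity 3@5: h1:7  h2:6  h3:0  h4:0  h5:4 → peak 7
Best is Activity 3@3, peak 7.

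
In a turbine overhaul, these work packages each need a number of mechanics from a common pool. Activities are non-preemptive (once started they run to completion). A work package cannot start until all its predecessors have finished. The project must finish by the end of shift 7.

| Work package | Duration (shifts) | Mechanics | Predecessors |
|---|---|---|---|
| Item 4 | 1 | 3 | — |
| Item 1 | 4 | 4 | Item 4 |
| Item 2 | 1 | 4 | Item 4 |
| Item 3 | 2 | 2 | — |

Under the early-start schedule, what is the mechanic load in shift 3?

At early start, shift 3 has: Item 1.
Demand: 4 = 4.

4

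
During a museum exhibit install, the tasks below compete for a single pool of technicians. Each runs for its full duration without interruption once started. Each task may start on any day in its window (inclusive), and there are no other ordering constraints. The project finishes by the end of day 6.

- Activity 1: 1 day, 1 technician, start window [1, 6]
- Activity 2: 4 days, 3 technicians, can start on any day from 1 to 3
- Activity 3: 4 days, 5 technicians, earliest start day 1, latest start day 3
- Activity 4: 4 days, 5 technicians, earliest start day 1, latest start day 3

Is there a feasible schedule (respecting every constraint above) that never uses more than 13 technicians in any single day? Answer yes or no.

yes

Schedule Activity 1@1, Activity 2@1, Activity 3@1, Activity 4@2: d1:9  d2:13  d3:13  d4:13  d5:5  d6:0 — peak 13 ≤ 13.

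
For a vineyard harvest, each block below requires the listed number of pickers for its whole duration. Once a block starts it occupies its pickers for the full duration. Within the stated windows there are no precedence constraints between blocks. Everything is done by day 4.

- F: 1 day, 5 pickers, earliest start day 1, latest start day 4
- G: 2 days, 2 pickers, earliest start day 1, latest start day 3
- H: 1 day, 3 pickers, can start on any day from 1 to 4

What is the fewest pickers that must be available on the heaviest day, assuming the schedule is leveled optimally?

Early-start (F@1, G@1, H@1) gives peak 10: d1:10  d2:2  d3:0  d4:0.
Shift G→2, H→2.
Schedule F@1, G@2, H@2: d1:5  d2:5  d3:2  d4:0 — peak 5.

5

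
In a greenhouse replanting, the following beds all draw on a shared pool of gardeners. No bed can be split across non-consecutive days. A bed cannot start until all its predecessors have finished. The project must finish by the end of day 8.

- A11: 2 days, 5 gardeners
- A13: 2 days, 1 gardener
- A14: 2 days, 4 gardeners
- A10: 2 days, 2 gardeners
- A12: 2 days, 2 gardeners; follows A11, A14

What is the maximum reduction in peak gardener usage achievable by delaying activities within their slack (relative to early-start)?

Early-start peak: d1:12  d2:12  d3:2  d4:2  d5:0  d6:0  d7:0  d8:0 ⇒ 12.
Leveled (A11@1, A13@3, A14@3, A10@5, A12@5): d1:5  d2:5  d3:5  d4:5  d5:4  d6:4  d7:0  d8:0 ⇒ 5.
Reduction 12 − 5 = 7.

7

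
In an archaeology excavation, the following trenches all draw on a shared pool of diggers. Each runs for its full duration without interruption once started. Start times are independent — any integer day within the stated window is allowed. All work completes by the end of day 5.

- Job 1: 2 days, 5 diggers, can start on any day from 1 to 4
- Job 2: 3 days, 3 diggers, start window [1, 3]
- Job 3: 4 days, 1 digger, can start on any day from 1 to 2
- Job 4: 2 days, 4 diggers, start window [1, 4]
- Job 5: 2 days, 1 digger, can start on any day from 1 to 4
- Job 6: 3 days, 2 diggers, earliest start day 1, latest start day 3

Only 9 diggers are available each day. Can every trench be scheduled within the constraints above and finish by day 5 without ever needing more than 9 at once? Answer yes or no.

Schedule Job 1@1, Job 2@1, Job 3@1, Job 4@4, Job 5@3, Job 6@3: d1:9  d2:9  d3:7  d4:8  d5:6 — peak 9 ≤ 9.

yes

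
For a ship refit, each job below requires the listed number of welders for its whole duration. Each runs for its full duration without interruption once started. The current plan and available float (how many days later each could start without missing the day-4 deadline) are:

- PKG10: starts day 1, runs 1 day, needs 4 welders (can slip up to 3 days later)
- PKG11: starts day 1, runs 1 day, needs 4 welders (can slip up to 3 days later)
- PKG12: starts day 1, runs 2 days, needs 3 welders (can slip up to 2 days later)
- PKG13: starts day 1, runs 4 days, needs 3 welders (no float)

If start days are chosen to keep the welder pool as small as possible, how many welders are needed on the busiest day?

7

Early-start (PKG10@1, PKG11@1, PKG12@1, PKG13@1) gives peak 14: d1:14  d2:6  d3:3  d4:3.
Shift PKG11→2, PKG12→3.
Schedule PKG10@1, PKG11@2, PKG12@3, PKG13@1: d1:7  d2:7  d3:6  d4:6 — peak 7.
Total welder-days = 26 over 4 days ⇒ peak ≥ ⌈26/4⌉ = 7, so 7 is optimal.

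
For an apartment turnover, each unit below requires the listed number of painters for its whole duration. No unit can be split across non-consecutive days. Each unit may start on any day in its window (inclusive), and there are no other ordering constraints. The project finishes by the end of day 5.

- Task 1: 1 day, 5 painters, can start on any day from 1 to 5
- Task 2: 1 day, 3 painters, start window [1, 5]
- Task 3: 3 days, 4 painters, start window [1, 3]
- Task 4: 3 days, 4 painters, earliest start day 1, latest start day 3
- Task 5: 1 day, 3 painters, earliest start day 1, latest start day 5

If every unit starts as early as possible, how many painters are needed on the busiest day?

19

Early-start schedule: Task 1@1, Task 2@1, Task 3@1, Task 4@1, Task 5@1.
Load per day: day 1: 19, day 2: 8, day 3: 8, day 4: 0, day 5: 0.
Peak is 19.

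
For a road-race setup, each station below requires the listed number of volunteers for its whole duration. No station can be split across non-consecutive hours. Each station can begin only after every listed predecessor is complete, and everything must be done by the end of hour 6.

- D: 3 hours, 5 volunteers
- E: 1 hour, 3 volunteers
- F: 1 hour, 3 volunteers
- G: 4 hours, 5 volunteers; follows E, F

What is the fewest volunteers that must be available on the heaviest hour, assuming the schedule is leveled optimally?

Early-start (D@1, E@1, F@1, G@2) gives peak 11: h1:11  h2:10  h3:10  h4:5  h5:5  h6:0.
Shift F→2, G→3.
Schedule D@1, E@1, F@2, G@3: h1:8  h2:8  h3:10  h4:5  h5:5  h6:5 — peak 10.
No arrangement of the 20 feasible schedules does better.

10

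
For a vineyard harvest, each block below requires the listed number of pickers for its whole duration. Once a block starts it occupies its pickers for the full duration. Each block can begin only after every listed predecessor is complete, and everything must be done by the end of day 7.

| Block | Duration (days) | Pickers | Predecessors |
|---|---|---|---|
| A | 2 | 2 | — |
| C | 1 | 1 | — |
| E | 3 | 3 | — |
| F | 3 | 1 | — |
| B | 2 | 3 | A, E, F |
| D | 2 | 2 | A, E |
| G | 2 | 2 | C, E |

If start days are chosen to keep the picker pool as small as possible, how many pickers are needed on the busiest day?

Early-start (A@1, C@1, E@1, F@1, B@4, D@4, G@4) gives peak 7: d1:7  d2:6  d3:4  d4:7  d5:7  d6:0  d7:0.
Shift C→3, F→3, B→6.
Schedule A@1, C@3, E@1, F@3, B@6, D@4, G@4: d1:5  d2:5  d3:5  d4:5  d5:5  d6:3  d7:3 — peak 5.
Total picker-days = 31 over 7 days ⇒ peak ≥ ⌈31/7⌉ = 5, so 5 is optimal.

5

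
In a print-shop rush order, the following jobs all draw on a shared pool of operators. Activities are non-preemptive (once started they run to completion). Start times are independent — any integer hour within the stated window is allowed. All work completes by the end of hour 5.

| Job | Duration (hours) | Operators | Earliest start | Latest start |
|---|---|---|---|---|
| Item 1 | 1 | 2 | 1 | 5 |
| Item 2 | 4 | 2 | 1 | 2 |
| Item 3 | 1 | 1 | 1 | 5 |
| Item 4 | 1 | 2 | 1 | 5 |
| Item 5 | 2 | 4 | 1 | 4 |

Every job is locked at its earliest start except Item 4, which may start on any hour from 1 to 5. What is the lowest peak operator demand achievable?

9

Item 4@1: h1:11  h2:6  h3:2  h4:2  h5:0 → peak 11
Item 4@2: h1:9  h2:8  h3:2  h4:2  h5:0 → peak 9
Item 4@3: h1:9  h2:6  h3:4  h4:2  h5:0 → peak 9
Item 4@4: h1:9  h2:6  h3:2  h4:4  h5:0 → peak 9
Item 4@5: h1:9  h2:6  h3:2  h4:2  h5:2 → peak 9
Best is Item 4@2, peak 9.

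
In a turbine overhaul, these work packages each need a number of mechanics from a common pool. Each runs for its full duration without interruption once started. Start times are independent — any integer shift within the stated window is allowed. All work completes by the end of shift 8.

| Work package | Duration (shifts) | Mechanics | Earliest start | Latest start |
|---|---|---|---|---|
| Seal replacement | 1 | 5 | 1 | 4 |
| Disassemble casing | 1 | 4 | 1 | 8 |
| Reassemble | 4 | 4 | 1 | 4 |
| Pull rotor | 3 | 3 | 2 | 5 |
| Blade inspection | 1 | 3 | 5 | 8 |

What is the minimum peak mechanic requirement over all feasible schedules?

Early-start (Seal replacement@1, Disassemble casing@1, Reassemble@1, Pull rotor@2, Blade inspection@5) gives peak 13: s1:13  s2:7  s3:7  s4:7  s5:3  s6:0  s7:0  s8:0.
Shift Disassemble casing→2, Reassemble→3.
Schedule Seal replacement@1, Disassemble casing@2, Reassemble@3, Pull rotor@2, Blade inspection@5: s1:5  s2:7  s3:7  s4:7  s5:7  s6:4  s7:0  s8:0 — peak 7.

7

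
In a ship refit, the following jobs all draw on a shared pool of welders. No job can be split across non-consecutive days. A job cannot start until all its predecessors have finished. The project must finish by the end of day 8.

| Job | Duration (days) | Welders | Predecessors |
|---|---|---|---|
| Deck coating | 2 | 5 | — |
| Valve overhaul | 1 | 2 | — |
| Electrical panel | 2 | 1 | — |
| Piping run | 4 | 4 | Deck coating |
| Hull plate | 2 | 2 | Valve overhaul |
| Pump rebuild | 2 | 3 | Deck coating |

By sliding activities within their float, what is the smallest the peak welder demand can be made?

Early-start (Deck coating@1, Valve overhaul@1, Electrical panel@1, Piping run@3, Hull plate@2, Pump rebuild@3) gives peak 9: d1:8  d2:8  d3:9  d4:7  d5:4  d6:4  d7:0  d8:0.
Shift Valve overhaul→3, Hull plate→4, Pump rebuild→7.
Schedule Deck coating@1, Valve overhaul@3, Electrical panel@1, Piping run@3, Hull plate@4, Pump rebuild@7: d1:6  d2:6  d3:6  d4:6  d5:6  d6:4  d7:3  d8:3 — peak 6.

6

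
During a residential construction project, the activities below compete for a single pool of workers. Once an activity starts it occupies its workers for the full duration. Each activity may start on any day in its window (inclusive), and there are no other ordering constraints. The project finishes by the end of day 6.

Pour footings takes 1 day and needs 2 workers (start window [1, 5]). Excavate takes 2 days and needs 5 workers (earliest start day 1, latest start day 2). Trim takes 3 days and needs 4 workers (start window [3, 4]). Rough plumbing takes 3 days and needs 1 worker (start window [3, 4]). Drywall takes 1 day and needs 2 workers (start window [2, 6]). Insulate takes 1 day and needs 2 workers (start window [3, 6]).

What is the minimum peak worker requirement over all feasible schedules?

6

Early-start (Pour footings@1, Excavate@1, Trim@3, Rough plumbing@3, Drywall@2, Insulate@3) gives peak 7: d1:7  d2:7  d3:7  d4:5  d5:5  d6:0.
Shift Pour footings→3, Rough plumbing→4, Drywall→6, Insulate→6.
Schedule Pour footings@3, Excavate@1, Trim@3, Rough plumbing@4, Drywall@6, Insulate@6: d1:5  d2:5  d3:6  d4:5  d5:5  d6:5 — peak 6.
Total worker-days = 31 over 6 days ⇒ peak ≥ ⌈31/6⌉ = 6, so 6 is optimal.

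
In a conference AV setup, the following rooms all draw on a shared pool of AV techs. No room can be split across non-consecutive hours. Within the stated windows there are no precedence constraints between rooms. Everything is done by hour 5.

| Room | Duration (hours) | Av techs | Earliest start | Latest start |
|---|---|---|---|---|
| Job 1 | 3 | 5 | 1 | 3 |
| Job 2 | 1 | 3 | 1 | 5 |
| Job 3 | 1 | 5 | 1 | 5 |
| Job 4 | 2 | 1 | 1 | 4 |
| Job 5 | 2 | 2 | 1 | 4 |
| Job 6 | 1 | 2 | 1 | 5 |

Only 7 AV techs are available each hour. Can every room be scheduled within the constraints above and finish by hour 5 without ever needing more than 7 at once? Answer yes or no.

yes

Schedule Job 1@1, Job 2@4, Job 3@5, Job 4@1, Job 5@3, Job 6@4: h1:6  h2:6  h3:7  h4:7  h5:5 — peak 7 ≤ 7.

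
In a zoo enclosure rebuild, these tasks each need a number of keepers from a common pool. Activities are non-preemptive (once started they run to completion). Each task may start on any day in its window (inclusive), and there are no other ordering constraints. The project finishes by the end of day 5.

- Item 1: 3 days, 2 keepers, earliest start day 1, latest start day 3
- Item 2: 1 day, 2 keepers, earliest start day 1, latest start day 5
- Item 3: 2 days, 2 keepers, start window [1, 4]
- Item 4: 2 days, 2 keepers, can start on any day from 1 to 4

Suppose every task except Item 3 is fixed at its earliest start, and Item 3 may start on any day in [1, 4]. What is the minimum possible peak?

6

Item 3@1: d1:8  d2:6  d3:2  d4:0  d5:0 → peak 8
Item 3@2: d1:6  d2:6  d3:4  d4:0  d5:0 → peak 6
Item 3@3: d1:6  d2:4  d3:4  d4:2  d5:0 → peak 6
Item 3@4: d1:6  d2:4  d3:2  d4:2  d5:2 → peak 6
Best is Item 3@2, peak 6.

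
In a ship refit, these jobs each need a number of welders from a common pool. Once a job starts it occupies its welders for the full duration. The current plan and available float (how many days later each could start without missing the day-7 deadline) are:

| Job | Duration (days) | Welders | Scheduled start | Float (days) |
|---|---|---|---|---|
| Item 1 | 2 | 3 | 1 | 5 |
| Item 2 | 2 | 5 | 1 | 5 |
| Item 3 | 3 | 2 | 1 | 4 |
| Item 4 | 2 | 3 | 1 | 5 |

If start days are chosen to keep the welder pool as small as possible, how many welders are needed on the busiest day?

5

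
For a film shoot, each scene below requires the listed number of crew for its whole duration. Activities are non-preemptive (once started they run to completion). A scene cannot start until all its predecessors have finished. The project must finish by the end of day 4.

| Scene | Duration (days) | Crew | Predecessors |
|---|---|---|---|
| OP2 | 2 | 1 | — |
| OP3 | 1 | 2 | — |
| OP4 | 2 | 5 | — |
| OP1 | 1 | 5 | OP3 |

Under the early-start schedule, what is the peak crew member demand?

11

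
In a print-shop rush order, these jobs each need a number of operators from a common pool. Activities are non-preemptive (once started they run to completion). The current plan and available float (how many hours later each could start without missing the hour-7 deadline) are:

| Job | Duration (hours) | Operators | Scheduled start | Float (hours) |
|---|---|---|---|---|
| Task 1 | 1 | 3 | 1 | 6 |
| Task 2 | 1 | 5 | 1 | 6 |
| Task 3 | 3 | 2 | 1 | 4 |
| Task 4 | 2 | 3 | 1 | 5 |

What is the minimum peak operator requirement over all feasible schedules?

Early-start (Task 1@1, Task 2@1, Task 3@1, Task 4@1) gives peak 13: h1:13  h2:5  h3:2  h4:0  h5:0  h6:0  h7:0.
Shift Task 2→2, Task 3→3, Task 4→3.
Schedule Task 1@1, Task 2@2, Task 3@3, Task 4@3: h1:3  h2:5  h3:5  h4:5  h5:2  h6:0  h7:0 — peak 5.

5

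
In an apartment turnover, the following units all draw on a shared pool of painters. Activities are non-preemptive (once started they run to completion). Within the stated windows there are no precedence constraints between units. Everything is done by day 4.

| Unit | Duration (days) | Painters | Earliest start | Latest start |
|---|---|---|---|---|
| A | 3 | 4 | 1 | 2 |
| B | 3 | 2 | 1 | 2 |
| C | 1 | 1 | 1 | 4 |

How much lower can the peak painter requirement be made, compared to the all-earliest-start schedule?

Early-start peak: d1:7  d2:6  d3:6  d4:0 ⇒ 7.
Leveled (A@1, B@1, C@4): d1:6  d2:6  d3:6  d4:1 ⇒ 6.
Reduction 7 − 6 = 1.

1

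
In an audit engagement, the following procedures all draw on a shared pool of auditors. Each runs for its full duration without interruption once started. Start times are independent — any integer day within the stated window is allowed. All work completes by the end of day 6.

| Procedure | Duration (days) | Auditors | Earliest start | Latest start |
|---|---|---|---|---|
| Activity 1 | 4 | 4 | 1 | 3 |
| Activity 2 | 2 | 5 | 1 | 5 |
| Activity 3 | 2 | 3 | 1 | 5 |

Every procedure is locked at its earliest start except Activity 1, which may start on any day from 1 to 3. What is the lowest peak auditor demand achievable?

8

Activity 1@1: d1:12  d2:12  d3:4  d4:4  d5:0  d6:0 → peak 12
Activity 1@2: d1:8  d2:12  d3:4  d4:4  d5:4  d6:0 → peak 12
Activity 1@3: d1:8  d2:8  d3:4  d4:4  d5:4  d6:4 → peak 8
Best is Activity 1@3, peak 8.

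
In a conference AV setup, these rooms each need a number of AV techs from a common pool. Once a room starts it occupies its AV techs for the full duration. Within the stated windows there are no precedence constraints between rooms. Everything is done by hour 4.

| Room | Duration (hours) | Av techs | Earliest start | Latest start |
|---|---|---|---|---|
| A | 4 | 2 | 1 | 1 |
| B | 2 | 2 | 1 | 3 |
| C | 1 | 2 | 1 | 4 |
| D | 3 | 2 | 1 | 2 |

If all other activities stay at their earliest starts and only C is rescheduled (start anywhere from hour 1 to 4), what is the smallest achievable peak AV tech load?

6

C@1: h1:8  h2:6  h3:4  h4:2 → peak 8
C@2: h1:6  h2:8  h3:4  h4:2 → peak 8
C@3: h1:6  h2:6  h3:6  h4:2 → peak 6
C@4: h1:6  h2:6  h3:4  h4:4 → peak 6
Best is C@3, peak 6.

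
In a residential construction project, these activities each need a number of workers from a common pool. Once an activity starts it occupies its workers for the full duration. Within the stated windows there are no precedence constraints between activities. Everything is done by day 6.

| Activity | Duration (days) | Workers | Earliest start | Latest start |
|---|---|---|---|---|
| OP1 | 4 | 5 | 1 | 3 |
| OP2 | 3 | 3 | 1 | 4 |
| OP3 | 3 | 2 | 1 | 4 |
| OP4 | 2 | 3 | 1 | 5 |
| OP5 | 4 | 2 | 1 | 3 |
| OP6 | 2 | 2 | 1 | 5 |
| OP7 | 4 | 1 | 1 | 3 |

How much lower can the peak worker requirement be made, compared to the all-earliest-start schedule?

Early-start peak: d1:18  d2:18  d3:13  d4:8  d5:0  d6:0 ⇒ 18.
Leveled (OP1@1, OP2@1, OP3@4, OP4@1, OP5@3, OP6@5, OP7@3): d1:11  d2:11  d3:11  d4:10  d5:7  d6:7 ⇒ 11.
Reduction 18 − 11 = 7.

7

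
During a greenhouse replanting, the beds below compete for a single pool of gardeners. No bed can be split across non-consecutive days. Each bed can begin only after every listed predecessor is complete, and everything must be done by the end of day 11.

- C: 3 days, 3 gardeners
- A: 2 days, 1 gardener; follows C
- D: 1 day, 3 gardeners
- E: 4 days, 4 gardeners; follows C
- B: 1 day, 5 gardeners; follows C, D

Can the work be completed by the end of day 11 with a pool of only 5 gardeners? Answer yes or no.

yes

Schedule C@1, A@4, D@4, E@5, B@9: d1:3  d2:3  d3:3  d4:4  d5:5  d6:4  d7:4  d8:4  d9:5  d10:0  d11:0 — peak 5 ≤ 5.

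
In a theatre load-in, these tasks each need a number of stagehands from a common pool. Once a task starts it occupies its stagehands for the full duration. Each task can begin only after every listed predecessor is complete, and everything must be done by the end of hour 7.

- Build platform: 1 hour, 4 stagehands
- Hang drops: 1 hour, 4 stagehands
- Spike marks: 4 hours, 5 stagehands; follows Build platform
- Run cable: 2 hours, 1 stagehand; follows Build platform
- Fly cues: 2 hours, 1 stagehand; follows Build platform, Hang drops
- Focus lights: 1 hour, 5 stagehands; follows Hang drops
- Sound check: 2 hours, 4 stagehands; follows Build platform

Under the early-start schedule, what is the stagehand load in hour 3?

11

At early start, hour 3 has: Spike marks, Run cable, Fly cues, Sound check.
Demand: 5 + 1 + 1 + 4 = 11.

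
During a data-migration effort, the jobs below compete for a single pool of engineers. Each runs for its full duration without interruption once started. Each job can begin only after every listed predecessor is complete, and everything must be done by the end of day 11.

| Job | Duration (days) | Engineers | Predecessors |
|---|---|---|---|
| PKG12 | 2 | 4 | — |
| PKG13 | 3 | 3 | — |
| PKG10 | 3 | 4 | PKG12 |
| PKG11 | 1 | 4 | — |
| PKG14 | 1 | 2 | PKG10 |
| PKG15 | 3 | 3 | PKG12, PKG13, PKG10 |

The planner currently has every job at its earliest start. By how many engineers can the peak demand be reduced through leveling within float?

Early-start peak: d1:11  d2:7  d3:7  d4:4  d5:4  d6:5  d7:3  d8:3  d9:0  d10:0  d11:0 ⇒ 11.
Leveled (PKG12@1, PKG13@1, PKG10@3, PKG11@6, PKG14@6, PKG15@7): d1:7  d2:7  d3:7  d4:4  d5:4  d6:6  d7:3  d8:3  d9:3  d10:0  d11:0 ⇒ 7.
Reduction 11 − 7 = 4.

4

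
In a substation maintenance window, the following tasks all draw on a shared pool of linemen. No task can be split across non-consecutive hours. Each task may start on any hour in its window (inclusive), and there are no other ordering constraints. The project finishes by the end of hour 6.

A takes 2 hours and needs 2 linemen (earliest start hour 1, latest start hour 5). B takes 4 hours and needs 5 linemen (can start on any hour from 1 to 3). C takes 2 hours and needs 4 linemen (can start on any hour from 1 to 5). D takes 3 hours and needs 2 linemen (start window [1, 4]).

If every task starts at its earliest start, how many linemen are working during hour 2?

13

At early start, hour 2 has: A, B, C, D.
Demand: 2 + 5 + 4 + 2 = 13.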